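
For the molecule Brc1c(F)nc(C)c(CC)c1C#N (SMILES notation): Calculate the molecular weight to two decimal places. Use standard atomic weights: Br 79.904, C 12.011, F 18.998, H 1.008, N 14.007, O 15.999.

First, the molecular formula is C9H8BrFN2 (counting implicit H from valence).
  Br: 1 × 79.904 = 79.904
  C: 9 × 12.011 = 108.099
  F: 1 × 18.998 = 18.998
  H: 8 × 1.008 = 8.064
  N: 2 × 14.007 = 28.014
Sum: 1×79.904 + 9×12.011 + 1×18.998 + 8×1.008 + 2×14.007 = 243.079 → 243.08 g/mol.

243.08 g/mol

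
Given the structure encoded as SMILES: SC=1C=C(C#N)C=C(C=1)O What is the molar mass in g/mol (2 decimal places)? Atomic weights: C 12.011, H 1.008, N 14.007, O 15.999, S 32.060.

First, the molecular formula is C7H5NOS (counting implicit H from valence).
  C: 7 × 12.011 = 84.077
  H: 5 × 1.008 = 5.040
  N: 1 × 14.007 = 14.007
  O: 1 × 15.999 = 15.999
  S: 1 × 32.060 = 32.060
Sum: 7×12.011 + 5×1.008 + 1×14.007 + 1×15.999 + 1×32.060 = 151.183 → 151.18 g/mol.

151.18 g/mol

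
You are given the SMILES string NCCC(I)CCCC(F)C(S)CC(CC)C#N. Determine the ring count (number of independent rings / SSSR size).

0

In SMILES, each pair of matching ring-closure digits denotes one ring-closing bond; the number of such bonds equals the number of independent rings.
Ring-closure bonds here: 0.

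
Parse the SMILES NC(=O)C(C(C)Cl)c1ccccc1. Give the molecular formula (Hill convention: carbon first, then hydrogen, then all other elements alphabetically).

C10H12ClNO

Walk through each heavy atom and fill implicit hydrogens from standard valence (C 4, N 3, O 2, S 2, halogen 1); for lowercase aromatic atoms, an aromatic c carries 1 H when it has two neighbours and 0 H with three, and aromatic n carries 0 H:
  atom 1: N, bond orders sum to 1 (valence 3) → 2 H
  atom 2: C, bond orders sum to 4 (valence 4) → 0 H
  atom 3: O, bond orders sum to 2 (valence 2) → 0 H
  atom 4: C, bond orders sum to 3 (valence 4) → 1 H
  atom 5: C, bond orders sum to 3 (valence 4) → 1 H
  atom 6: C, bond orders sum to 1 (valence 4) → 3 H
  atom 7: Cl (halogen, monovalent) → 0 H
  atom 8: aromatic c, 3 neighbours → 0 H
  atom 9: aromatic c, 2 neighbours → 1 H
  atom 10: aromatic c, 2 neighbours → 1 H
  atom 11: aromatic c, 2 neighbours → 1 H
  atom 12: aromatic c, 2 neighbours → 1 H
  atom 13: aromatic c, 2 neighbours → 1 H
Totals → C:10, H:12, Cl:1, N:1, O:1.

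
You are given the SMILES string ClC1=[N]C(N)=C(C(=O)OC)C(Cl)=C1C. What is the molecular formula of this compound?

C8H8Cl2N2O2

Walk through each heavy atom and fill implicit hydrogens from standard valence (C 4, N 3, O 2, S 2, halogen 1):
  atom 1: Cl (halogen, monovalent) → 0 H
  atom 2: C, bond orders sum to 4 (valence 4) → 0 H
  atom 3: N with explicit H count 0
  atom 4: C, bond orders sum to 4 (valence 4) → 0 H
  atom 5: N, bond orders sum to 1 (valence 3) → 2 H
  atom 6: C, bond orders sum to 4 (valence 4) → 0 H
  atom 7: C, bond orders sum to 4 (valence 4) → 0 H
  atom 8: O, bond orders sum to 2 (valence 2) → 0 H
  atom 9: O, bond orders sum to 2 (valence 2) → 0 H
  atom 10: C, bond orders sum to 1 (valence 4) → 3 H
  atom 11: C, bond orders sum to 4 (valence 4) → 0 H
  atom 12: Cl (halogen, monovalent) → 0 H
  atom 13: C, bond orders sum to 4 (valence 4) → 0 H
  atom 14: C, bond orders sum to 1 (valence 4) → 3 H
Totals → C:8, H:8, Cl:2, N:2, O:2.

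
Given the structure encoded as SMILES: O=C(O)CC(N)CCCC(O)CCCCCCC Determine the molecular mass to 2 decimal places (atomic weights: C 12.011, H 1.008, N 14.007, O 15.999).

First, the molecular formula is C14H29NO3 (counting implicit H from valence).
  C: 14 × 12.011 = 168.154
  H: 29 × 1.008 = 29.232
  N: 1 × 14.007 = 14.007
  O: 3 × 15.999 = 47.997
Sum: 14×12.011 + 29×1.008 + 1×14.007 + 3×15.999 = 259.390 → 259.39 g/mol.

259.39 g/mol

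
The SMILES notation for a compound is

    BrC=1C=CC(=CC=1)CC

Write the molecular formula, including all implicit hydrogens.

C8H9Br

Walk through each heavy atom and fill implicit hydrogens from standard valence (C 4, N 3, O 2, S 2, halogen 1):
  atom 1: Br (halogen, monovalent) → 0 H
  atom 2: C, bond orders sum to 4 (valence 4) → 0 H
  atom 3: C, bond orders sum to 3 (valence 4) → 1 H
  atom 4: C, bond orders sum to 3 (valence 4) → 1 H
  atom 5: C, bond orders sum to 4 (valence 4) → 0 H
  atom 6: C, bond orders sum to 3 (valence 4) → 1 H
  atom 7: C, bond orders sum to 3 (valence 4) → 1 H
  atom 8: C, bond orders sum to 2 (valence 4) → 2 H
  atom 9: C, bond orders sum to 1 (valence 4) → 3 H
Totals → C:8, H:9, Br:1.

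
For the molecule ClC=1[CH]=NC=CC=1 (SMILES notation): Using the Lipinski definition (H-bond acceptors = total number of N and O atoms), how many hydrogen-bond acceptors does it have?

N atoms: 1; O atoms: 0.
Lipinski HBA = 1 + 0 = 1.

1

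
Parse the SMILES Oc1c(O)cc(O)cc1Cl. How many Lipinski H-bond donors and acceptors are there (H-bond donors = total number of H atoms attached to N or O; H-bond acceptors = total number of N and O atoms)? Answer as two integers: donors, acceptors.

Donors: find every N or O and count the H atoms it carries.
  atom 1 (O): bond orders sum to 1 → 1 H
  atom 4 (O): bond orders sum to 1 → 1 H
  atom 7 (O): bond orders sum to 1 → 1 H
Lipinski HBD = 3.
Acceptors: N atoms = 0, O atoms = 3 → HBA = 3.

3, 3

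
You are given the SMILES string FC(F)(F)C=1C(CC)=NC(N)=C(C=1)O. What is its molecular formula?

C8H9F3N2O

Walk through each heavy atom and fill implicit hydrogens from standard valence (C 4, N 3, O 2, S 2, halogen 1):
  atom 1: F (halogen, monovalent) → 0 H
  atom 2: C, bond orders sum to 4 (valence 4) → 0 H
  atom 3: F (halogen, monovalent) → 0 H
  atom 4: F (halogen, monovalent) → 0 H
  atom 5: C, bond orders sum to 4 (valence 4) → 0 H
  atom 6: C, bond orders sum to 4 (valence 4) → 0 H
  atom 7: C, bond orders sum to 2 (valence 4) → 2 H
  atom 8: C, bond orders sum to 1 (valence 4) → 3 H
  atom 9: N, bond orders sum to 3 (valence 3) → 0 H
  atom 10: C, bond orders sum to 4 (valence 4) → 0 H
  atom 11: N, bond orders sum to 1 (valence 3) → 2 H
  atom 12: C, bond orders sum to 4 (valence 4) → 0 H
  atom 13: C, bond orders sum to 3 (valence 4) → 1 H
  atom 14: O, bond orders sum to 1 (valence 2) → 1 H
Totals → C:8, H:9, F:3, N:2, O:1.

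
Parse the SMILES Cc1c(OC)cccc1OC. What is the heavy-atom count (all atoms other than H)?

Every atom symbol written in the SMILES (organic subset) is one heavy atom; implicit H are not written.
Heavy atoms by element → C:9, O:2.
Total: 11.

11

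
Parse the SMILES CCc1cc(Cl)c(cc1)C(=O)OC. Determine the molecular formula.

Walk through each heavy atom and fill implicit hydrogens from standard valence (C 4, N 3, O 2, S 2, halogen 1); for lowercase aromatic atoms, an aromatic c carries 1 H when it has two neighbours and 0 H with three, and aromatic n carries 0 H:
  atom 1: C, bond orders sum to 1 (valence 4) → 3 H
  atom 2: C, bond orders sum to 2 (valence 4) → 2 H
  atom 3: aromatic c, 3 neighbours → 0 H
  atom 4: aromatic c, 2 neighbours → 1 H
  atom 5: aromatic c, 3 neighbours → 0 H
  atom 6: Cl (halogen, monovalent) → 0 H
  atom 7: aromatic c, 3 neighbours → 0 H
  atom 8: aromatic c, 2 neighbours → 1 H
  atom 9: aromatic c, 2 neighbours → 1 H
  atom 10: C, bond orders sum to 4 (valence 4) → 0 H
  atom 11: O, bond orders sum to 2 (valence 2) → 0 H
  atom 12: O, bond orders sum to 2 (valence 2) → 0 H
  atom 13: C, bond orders sum to 1 (valence 4) → 3 H
Totals → C:10, H:11, Cl:1, O:2.

C10H11ClO2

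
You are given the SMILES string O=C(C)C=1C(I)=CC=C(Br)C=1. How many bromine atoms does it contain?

Scan the SMILES for Br atoms (remember two-letter symbols like Cl and Br are single atoms).
Bromine count: 1.

1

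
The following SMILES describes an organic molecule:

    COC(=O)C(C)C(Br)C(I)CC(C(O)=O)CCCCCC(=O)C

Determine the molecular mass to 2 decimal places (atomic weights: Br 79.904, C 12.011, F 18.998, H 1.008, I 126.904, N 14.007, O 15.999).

505.19 g/mol

First, the molecular formula is C16H26BrIO5 (counting implicit H from valence).
  Br: 1 × 79.904 = 79.904
  C: 16 × 12.011 = 192.176
  H: 26 × 1.008 = 26.208
  I: 1 × 126.904 = 126.904
  O: 5 × 15.999 = 79.995
Sum: 1×79.904 + 16×12.011 + 26×1.008 + 1×126.904 + 5×15.999 = 505.187 → 505.19 g/mol.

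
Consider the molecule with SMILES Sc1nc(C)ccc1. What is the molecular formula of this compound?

C6H7NS

Walk through each heavy atom and fill implicit hydrogens from standard valence (C 4, N 3, O 2, S 2, halogen 1); for lowercase aromatic atoms, an aromatic c carries 1 H when it has two neighbours and 0 H with three, and aromatic n carries 0 H:
  atom 1: S, bond orders sum to 1 (valence 2) → 1 H
  atom 2: aromatic c, 3 neighbours → 0 H
  atom 3: aromatic n, 2 neighbours → 0 H
  atom 4: aromatic c, 3 neighbours → 0 H
  atom 5: C, bond orders sum to 1 (valence 4) → 3 H
  atom 6: aromatic c, 2 neighbours → 1 H
  atom 7: aromatic c, 2 neighbours → 1 H
  atom 8: aromatic c, 2 neighbours → 1 H
Totals → C:6, H:7, N:1, S:1.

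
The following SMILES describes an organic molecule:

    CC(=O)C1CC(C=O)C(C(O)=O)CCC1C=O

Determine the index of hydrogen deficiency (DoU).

Molecular formula: C12H16O5.
DoU = (2C + 2 + N − H − X) / 2, where X is the halogen count and O/S are ignored.
    = (2·12 + 2 + 0 − 16 − 0) / 2 = 10 / 2 = 5.

5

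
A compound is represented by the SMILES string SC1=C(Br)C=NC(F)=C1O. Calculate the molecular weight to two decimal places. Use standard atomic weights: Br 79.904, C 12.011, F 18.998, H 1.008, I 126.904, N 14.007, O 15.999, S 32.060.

First, the molecular formula is C5H3BrFNOS (counting implicit H from valence).
  Br: 1 × 79.904 = 79.904
  C: 5 × 12.011 = 60.055
  F: 1 × 18.998 = 18.998
  H: 3 × 1.008 = 3.024
  N: 1 × 14.007 = 14.007
  O: 1 × 15.999 = 15.999
  S: 1 × 32.060 = 32.060
Sum: 1×79.904 + 5×12.011 + 1×18.998 + 3×1.008 + 1×14.007 + 1×15.999 + 1×32.060 = 224.047 → 224.05 g/mol.

224.05 g/mol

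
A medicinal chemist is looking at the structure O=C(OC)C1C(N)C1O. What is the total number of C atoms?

Count every carbon token in the SMILES (each C, including those in ring-closure positions and inside branches).
Carbon count: 5.

5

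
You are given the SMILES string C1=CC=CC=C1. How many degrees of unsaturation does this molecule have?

Molecular formula: C6H6.
DoU = (2C + 2 + N − H − X) / 2, where X is the halogen count and O/S are ignored.
    = (2·6 + 2 + 0 − 6 − 0) / 2 = 8 / 2 = 4.

4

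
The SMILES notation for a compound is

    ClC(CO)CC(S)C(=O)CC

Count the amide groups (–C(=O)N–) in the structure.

0

Scan the SMILES for the amide motif — none present.
Groups that are present: 1 hydroxyl, 1 ketone, 1 thiol.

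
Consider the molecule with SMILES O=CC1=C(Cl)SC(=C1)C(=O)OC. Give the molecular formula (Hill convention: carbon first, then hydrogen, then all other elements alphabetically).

Walk through each heavy atom and fill implicit hydrogens from standard valence (C 4, N 3, O 2, S 2, halogen 1):
  atom 1: O, bond orders sum to 2 (valence 2) → 0 H
  atom 2: C, bond orders sum to 3 (valence 4) → 1 H
  atom 3: C, bond orders sum to 4 (valence 4) → 0 H
  atom 4: C, bond orders sum to 4 (valence 4) → 0 H
  atom 5: Cl (halogen, monovalent) → 0 H
  atom 6: S, bond orders sum to 2 (valence 2) → 0 H
  atom 7: C, bond orders sum to 4 (valence 4) → 0 H
  atom 8: C, bond orders sum to 3 (valence 4) → 1 H
  atom 9: C, bond orders sum to 4 (valence 4) → 0 H
  atom 10: O, bond orders sum to 2 (valence 2) → 0 H
  atom 11: O, bond orders sum to 2 (valence 2) → 0 H
  atom 12: C, bond orders sum to 1 (valence 4) → 3 H
Totals → C:7, H:5, Cl:1, O:3, S:1.
In Hill order: C7H5ClO3S.

C7H5ClO3S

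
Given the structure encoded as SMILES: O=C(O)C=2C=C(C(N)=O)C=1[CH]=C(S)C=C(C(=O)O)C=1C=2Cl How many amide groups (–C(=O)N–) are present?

The amide motif appears at heavy-atom position 7 in the SMILES.
Other groups present: 2 carboxylic acid, 1 thiol.
Amide count: 1.

1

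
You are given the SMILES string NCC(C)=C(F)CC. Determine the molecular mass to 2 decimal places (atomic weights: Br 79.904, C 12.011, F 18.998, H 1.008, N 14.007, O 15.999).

117.17 g/mol

First, the molecular formula is C6H12FN (counting implicit H from valence).
  C: 6 × 12.011 = 72.066
  F: 1 × 18.998 = 18.998
  H: 12 × 1.008 = 12.096
  N: 1 × 14.007 = 14.007
Sum: 6×12.011 + 1×18.998 + 12×1.008 + 1×14.007 = 117.167 → 117.17 g/mol.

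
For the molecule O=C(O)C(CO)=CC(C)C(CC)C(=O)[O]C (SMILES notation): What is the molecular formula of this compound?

Walk through each heavy atom and fill implicit hydrogens from standard valence (C 4, N 3, O 2, S 2, halogen 1):
  atom 1: O, bond orders sum to 2 (valence 2) → 0 H
  atom 2: C, bond orders sum to 4 (valence 4) → 0 H
  atom 3: O, bond orders sum to 1 (valence 2) → 1 H
  atom 4: C, bond orders sum to 4 (valence 4) → 0 H
  atom 5: C, bond orders sum to 2 (valence 4) → 2 H
  atom 6: O, bond orders sum to 1 (valence 2) → 1 H
  atom 7: C, bond orders sum to 3 (valence 4) → 1 H
  atom 8: C, bond orders sum to 3 (valence 4) → 1 H
  atom 9: C, bond orders sum to 1 (valence 4) → 3 H
  atom 10: C, bond orders sum to 3 (valence 4) → 1 H
  atom 11: C, bond orders sum to 2 (valence 4) → 2 H
  atom 12: C, bond orders sum to 1 (valence 4) → 3 H
  atom 13: C, bond orders sum to 4 (valence 4) → 0 H
  atom 14: O, bond orders sum to 2 (valence 2) → 0 H
  atom 15: O with explicit H count 0
  atom 16: C, bond orders sum to 1 (valence 4) → 3 H
Totals → C:11, H:18, O:5.
In Hill order: C11H18O5.

C11H18O5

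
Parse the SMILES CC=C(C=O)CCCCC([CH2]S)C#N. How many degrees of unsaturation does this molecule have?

4

Degree of unsaturation = (number of rings) + (number of π bonds).
Ring closures in the SMILES: 0.
π bonds: 2 double bonds (each 1 DoU), 1 triple bond (each 2 DoU) → 4 DoU from unsaturation.
Total DoU = 0 + 4 = 4.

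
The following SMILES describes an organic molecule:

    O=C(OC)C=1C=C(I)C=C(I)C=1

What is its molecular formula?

C8H6I2O2

Walk through each heavy atom and fill implicit hydrogens from standard valence (C 4, N 3, O 2, S 2, halogen 1):
  atom 1: O, bond orders sum to 2 (valence 2) → 0 H
  atom 2: C, bond orders sum to 4 (valence 4) → 0 H
  atom 3: O, bond orders sum to 2 (valence 2) → 0 H
  atom 4: C, bond orders sum to 1 (valence 4) → 3 H
  atom 5: C, bond orders sum to 4 (valence 4) → 0 H
  atom 6: C, bond orders sum to 3 (valence 4) → 1 H
  atom 7: C, bond orders sum to 4 (valence 4) → 0 H
  atom 8: I (halogen, monovalent) → 0 H
  atom 9: C, bond orders sum to 3 (valence 4) → 1 H
  atom 10: C, bond orders sum to 4 (valence 4) → 0 H
  atom 11: I (halogen, monovalent) → 0 H
  atom 12: C, bond orders sum to 3 (valence 4) → 1 H
Totals → C:8, H:6, I:2, O:2.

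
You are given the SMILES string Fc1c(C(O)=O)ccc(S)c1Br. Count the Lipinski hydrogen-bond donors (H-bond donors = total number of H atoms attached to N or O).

Donors: find every N or O and count the H atoms it carries.
  atom 5 (O): bond orders sum to 1 → 1 H
  atom 6 (O): bond orders sum to 2 → 0 H
Lipinski HBD = 1.

1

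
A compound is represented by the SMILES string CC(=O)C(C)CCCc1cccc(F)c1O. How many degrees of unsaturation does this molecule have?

5

Molecular formula: C13H17FO2.
DoU = (2C + 2 + N − H − X) / 2, where X is the halogen count and O/S are ignored.
    = (2·13 + 2 + 0 − 17 − 1) / 2 = 10 / 2 = 5.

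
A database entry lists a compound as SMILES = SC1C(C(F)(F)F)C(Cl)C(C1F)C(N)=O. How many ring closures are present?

In SMILES, each pair of matching ring-closure digits denotes one ring-closing bond; the number of such bonds equals the number of independent rings.
Ring-closure bonds here: 1.

1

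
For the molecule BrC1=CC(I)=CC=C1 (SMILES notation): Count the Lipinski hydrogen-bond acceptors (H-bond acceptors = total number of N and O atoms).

N atoms: 0; O atoms: 0.
Lipinski HBA = 0 + 0 = 0.

0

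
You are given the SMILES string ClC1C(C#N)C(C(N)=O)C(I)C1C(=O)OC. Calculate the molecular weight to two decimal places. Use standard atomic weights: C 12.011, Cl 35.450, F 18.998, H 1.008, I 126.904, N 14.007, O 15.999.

356.54 g/mol

First, the molecular formula is C9H10ClIN2O3 (counting implicit H from valence).
  C: 9 × 12.011 = 108.099
  Cl: 1 × 35.450 = 35.450
  H: 10 × 1.008 = 10.080
  I: 1 × 126.904 = 126.904
  N: 2 × 14.007 = 28.014
  O: 3 × 15.999 = 47.997
Sum: 9×12.011 + 1×35.450 + 10×1.008 + 1×126.904 + 2×14.007 + 3×15.999 = 356.544 → 356.54 g/mol.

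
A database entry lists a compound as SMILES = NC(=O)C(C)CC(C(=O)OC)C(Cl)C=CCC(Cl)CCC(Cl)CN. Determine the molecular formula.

C16H27Cl3N2O3

Walk through each heavy atom and fill implicit hydrogens from standard valence (C 4, N 3, O 2, S 2, halogen 1):
  atom 1: N, bond orders sum to 1 (valence 3) → 2 H
  atom 2: C, bond orders sum to 4 (valence 4) → 0 H
  atom 3: O, bond orders sum to 2 (valence 2) → 0 H
  atom 4: C, bond orders sum to 3 (valence 4) → 1 H
  atom 5: C, bond orders sum to 1 (valence 4) → 3 H
  atom 6: C, bond orders sum to 2 (valence 4) → 2 H
  atom 7: C, bond orders sum to 3 (valence 4) → 1 H
  atom 8: C, bond orders sum to 4 (valence 4) → 0 H
  atom 9: O, bond orders sum to 2 (valence 2) → 0 H
  atom 10: O, bond orders sum to 2 (valence 2) → 0 H
  atom 11: C, bond orders sum to 1 (valence 4) → 3 H
  atom 12: C, bond orders sum to 3 (valence 4) → 1 H
  atom 13: Cl (halogen, monovalent) → 0 H
  atom 14: C, bond orders sum to 3 (valence 4) → 1 H
  atom 15: C, bond orders sum to 3 (valence 4) → 1 H
  atom 16: C, bond orders sum to 2 (valence 4) → 2 H
  atom 17: C, bond orders sum to 3 (valence 4) → 1 H
  atom 18: Cl (halogen, monovalent) → 0 H
  atom 19: C, bond orders sum to 2 (valence 4) → 2 H
  atom 20: C, bond orders sum to 2 (valence 4) → 2 H
  atom 21: C, bond orders sum to 3 (valence 4) → 1 H
  atom 22: Cl (halogen, monovalent) → 0 H
  atom 23: C, bond orders sum to 2 (valence 4) → 2 H
  atom 24: N, bond orders sum to 1 (valence 3) → 2 H
Totals → C:16, H:27, Cl:3, N:2, O:3.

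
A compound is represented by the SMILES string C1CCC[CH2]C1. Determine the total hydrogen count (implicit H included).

Walk through each heavy atom and fill implicit hydrogens from standard valence (C 4, N 3, O 2, S 2, halogen 1):
  atom 1: C, bond orders sum to 2 (valence 4) → 2 H
  atom 2: C, bond orders sum to 2 (valence 4) → 2 H
  atom 3: C, bond orders sum to 2 (valence 4) → 2 H
  atom 4: C, bond orders sum to 2 (valence 4) → 2 H
  atom 5: C with explicit H count 2
  atom 6: C, bond orders sum to 2 (valence 4) → 2 H
Total hydrogens: 12.

12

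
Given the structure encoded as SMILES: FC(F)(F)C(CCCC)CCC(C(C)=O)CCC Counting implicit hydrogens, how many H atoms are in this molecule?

Walk through each heavy atom and fill implicit hydrogens from standard valence (C 4, N 3, O 2, S 2, halogen 1):
  atom 1: F (halogen, monovalent) → 0 H
  atom 2: C, bond orders sum to 4 (valence 4) → 0 H
  atom 3: F (halogen, monovalent) → 0 H
  atom 4: F (halogen, monovalent) → 0 H
  atom 5: C, bond orders sum to 3 (valence 4) → 1 H
  atom 6: C, bond orders sum to 2 (valence 4) → 2 H
  atom 7: C, bond orders sum to 2 (valence 4) → 2 H
  atom 8: C, bond orders sum to 2 (valence 4) → 2 H
  atom 9: C, bond orders sum to 1 (valence 4) → 3 H
  atom 10: C, bond orders sum to 2 (valence 4) → 2 H
  atom 11: C, bond orders sum to 2 (valence 4) → 2 H
  atom 12: C, bond orders sum to 3 (valence 4) → 1 H
  atom 13: C, bond orders sum to 4 (valence 4) → 0 H
  atom 14: C, bond orders sum to 1 (valence 4) → 3 H
  atom 15: O, bond orders sum to 2 (valence 2) → 0 H
  atom 16: C, bond orders sum to 2 (valence 4) → 2 H
  atom 17: C, bond orders sum to 2 (valence 4) → 2 H
  atom 18: C, bond orders sum to 1 (valence 4) → 3 H
Total hydrogens: 25.

25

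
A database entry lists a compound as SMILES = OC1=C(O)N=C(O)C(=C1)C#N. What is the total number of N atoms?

2

Scan the SMILES for N atoms (remember two-letter symbols like Cl and Br are single atoms).
Nitrogen count: 2.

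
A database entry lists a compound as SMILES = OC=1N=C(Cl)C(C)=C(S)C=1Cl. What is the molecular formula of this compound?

C6H5Cl2NOS

Walk through each heavy atom and fill implicit hydrogens from standard valence (C 4, N 3, O 2, S 2, halogen 1):
  atom 1: O, bond orders sum to 1 (valence 2) → 1 H
  atom 2: C, bond orders sum to 4 (valence 4) → 0 H
  atom 3: N, bond orders sum to 3 (valence 3) → 0 H
  atom 4: C, bond orders sum to 4 (valence 4) → 0 H
  atom 5: Cl (halogen, monovalent) → 0 H
  atom 6: C, bond orders sum to 4 (valence 4) → 0 H
  atom 7: C, bond orders sum to 1 (valence 4) → 3 H
  atom 8: C, bond orders sum to 4 (valence 4) → 0 H
  atom 9: S, bond orders sum to 1 (valence 2) → 1 H
  atom 10: C, bond orders sum to 4 (valence 4) → 0 H
  atom 11: Cl (halogen, monovalent) → 0 H
Totals → C:6, H:5, Cl:2, N:1, O:1, S:1.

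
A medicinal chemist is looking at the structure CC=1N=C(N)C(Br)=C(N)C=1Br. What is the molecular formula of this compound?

Walk through each heavy atom and fill implicit hydrogens from standard valence (C 4, N 3, O 2, S 2, halogen 1):
  atom 1: C, bond orders sum to 1 (valence 4) → 3 H
  atom 2: C, bond orders sum to 4 (valence 4) → 0 H
  atom 3: N, bond orders sum to 3 (valence 3) → 0 H
  atom 4: C, bond orders sum to 4 (valence 4) → 0 H
  atom 5: N, bond orders sum to 1 (valence 3) → 2 H
  atom 6: C, bond orders sum to 4 (valence 4) → 0 H
  atom 7: Br (halogen, monovalent) → 0 H
  atom 8: C, bond orders sum to 4 (valence 4) → 0 H
  atom 9: N, bond orders sum to 1 (valence 3) → 2 H
  atom 10: C, bond orders sum to 4 (valence 4) → 0 H
  atom 11: Br (halogen, monovalent) → 0 H
Totals → C:6, H:7, Br:2, N:3.

C6H7Br2N3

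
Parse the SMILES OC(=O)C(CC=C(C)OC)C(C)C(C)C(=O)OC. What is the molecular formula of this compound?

Walk through each heavy atom and fill implicit hydrogens from standard valence (C 4, N 3, O 2, S 2, halogen 1):
  atom 1: O, bond orders sum to 1 (valence 2) → 1 H
  atom 2: C, bond orders sum to 4 (valence 4) → 0 H
  atom 3: O, bond orders sum to 2 (valence 2) → 0 H
  atom 4: C, bond orders sum to 3 (valence 4) → 1 H
  atom 5: C, bond orders sum to 2 (valence 4) → 2 H
  atom 6: C, bond orders sum to 3 (valence 4) → 1 H
  atom 7: C, bond orders sum to 4 (valence 4) → 0 H
  atom 8: C, bond orders sum to 1 (valence 4) → 3 H
  atom 9: O, bond orders sum to 2 (valence 2) → 0 H
  atom 10: C, bond orders sum to 1 (valence 4) → 3 H
  atom 11: C, bond orders sum to 3 (valence 4) → 1 H
  atom 12: C, bond orders sum to 1 (valence 4) → 3 H
  atom 13: C, bond orders sum to 3 (valence 4) → 1 H
  atom 14: C, bond orders sum to 1 (valence 4) → 3 H
  atom 15: C, bond orders sum to 4 (valence 4) → 0 H
  atom 16: O, bond orders sum to 2 (valence 2) → 0 H
  atom 17: O, bond orders sum to 2 (valence 2) → 0 H
  atom 18: C, bond orders sum to 1 (valence 4) → 3 H
Totals → C:13, H:22, O:5.

C13H22O5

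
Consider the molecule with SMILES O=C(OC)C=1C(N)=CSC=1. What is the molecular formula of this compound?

C6H7NO2S

Walk through each heavy atom and fill implicit hydrogens from standard valence (C 4, N 3, O 2, S 2, halogen 1):
  atom 1: O, bond orders sum to 2 (valence 2) → 0 H
  atom 2: C, bond orders sum to 4 (valence 4) → 0 H
  atom 3: O, bond orders sum to 2 (valence 2) → 0 H
  atom 4: C, bond orders sum to 1 (valence 4) → 3 H
  atom 5: C, bond orders sum to 4 (valence 4) → 0 H
  atom 6: C, bond orders sum to 4 (valence 4) → 0 H
  atom 7: N, bond orders sum to 1 (valence 3) → 2 H
  atom 8: C, bond orders sum to 3 (valence 4) → 1 H
  atom 9: S, bond orders sum to 2 (valence 2) → 0 H
  atom 10: C, bond orders sum to 3 (valence 4) → 1 H
Totals → C:6, H:7, N:1, O:2, S:1.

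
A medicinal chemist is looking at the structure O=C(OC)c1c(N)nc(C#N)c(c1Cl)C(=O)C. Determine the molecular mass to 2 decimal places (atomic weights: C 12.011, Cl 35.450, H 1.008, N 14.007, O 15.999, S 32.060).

First, the molecular formula is C10H8ClN3O3 (counting implicit H from valence).
  C: 10 × 12.011 = 120.110
  Cl: 1 × 35.450 = 35.450
  H: 8 × 1.008 = 8.064
  N: 3 × 14.007 = 42.021
  O: 3 × 15.999 = 47.997
Sum: 10×12.011 + 1×35.450 + 8×1.008 + 3×14.007 + 3×15.999 = 253.642 → 253.64 g/mol.

253.64 g/mol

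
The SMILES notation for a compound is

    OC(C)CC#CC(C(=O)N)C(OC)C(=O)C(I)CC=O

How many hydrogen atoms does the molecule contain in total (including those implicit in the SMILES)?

Walk through each heavy atom and fill implicit hydrogens from standard valence (C 4, N 3, O 2, S 2, halogen 1):
  atom 1: O, bond orders sum to 1 (valence 2) → 1 H
  atom 2: C, bond orders sum to 3 (valence 4) → 1 H
  atom 3: C, bond orders sum to 1 (valence 4) → 3 H
  atom 4: C, bond orders sum to 2 (valence 4) → 2 H
  atom 5: C, bond orders sum to 4 (valence 4) → 0 H
  atom 6: C, bond orders sum to 4 (valence 4) → 0 H
  atom 7: C, bond orders sum to 3 (valence 4) → 1 H
  atom 8: C, bond orders sum to 4 (valence 4) → 0 H
  atom 9: O, bond orders sum to 2 (valence 2) → 0 H
  atom 10: N, bond orders sum to 1 (valence 3) → 2 H
  atom 11: C, bond orders sum to 3 (valence 4) → 1 H
  atom 12: O, bond orders sum to 2 (valence 2) → 0 H
  atom 13: C, bond orders sum to 1 (valence 4) → 3 H
  atom 14: C, bond orders sum to 4 (valence 4) → 0 H
  atom 15: O, bond orders sum to 2 (valence 2) → 0 H
  atom 16: C, bond orders sum to 3 (valence 4) → 1 H
  atom 17: I (halogen, monovalent) → 0 H
  atom 18: C, bond orders sum to 2 (valence 4) → 2 H
  atom 19: C, bond orders sum to 3 (valence 4) → 1 H
  atom 20: O, bond orders sum to 2 (valence 2) → 0 H
Total hydrogens: 18.

18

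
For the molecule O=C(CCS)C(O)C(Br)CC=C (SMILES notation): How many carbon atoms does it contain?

Count every carbon token in the SMILES (each C, including those in ring-closure positions and inside branches).
Carbon count: 8.

8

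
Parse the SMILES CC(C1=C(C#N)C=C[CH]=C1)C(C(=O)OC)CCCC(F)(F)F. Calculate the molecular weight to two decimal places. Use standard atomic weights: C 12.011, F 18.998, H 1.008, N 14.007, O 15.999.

313.32 g/mol

First, the molecular formula is C16H18F3NO2 (counting implicit H from valence).
  C: 16 × 12.011 = 192.176
  F: 3 × 18.998 = 56.994
  H: 18 × 1.008 = 18.144
  N: 1 × 14.007 = 14.007
  O: 2 × 15.999 = 31.998
Sum: 16×12.011 + 3×18.998 + 18×1.008 + 1×14.007 + 2×15.999 = 313.319 → 313.32 g/mol.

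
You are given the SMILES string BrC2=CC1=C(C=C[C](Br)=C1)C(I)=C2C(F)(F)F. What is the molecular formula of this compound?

Walk through each heavy atom and fill implicit hydrogens from standard valence (C 4, N 3, O 2, S 2, halogen 1):
  atom 1: Br (halogen, monovalent) → 0 H
  atom 2: C, bond orders sum to 4 (valence 4) → 0 H
  atom 3: C, bond orders sum to 3 (valence 4) → 1 H
  atom 4: C, bond orders sum to 4 (valence 4) → 0 H
  atom 5: C, bond orders sum to 4 (valence 4) → 0 H
  atom 6: C, bond orders sum to 3 (valence 4) → 1 H
  atom 7: C, bond orders sum to 3 (valence 4) → 1 H
  atom 8: C with explicit H count 0
  atom 9: Br (halogen, monovalent) → 0 H
  atom 10: C, bond orders sum to 3 (valence 4) → 1 H
  atom 11: C, bond orders sum to 4 (valence 4) → 0 H
  atom 12: I (halogen, monovalent) → 0 H
  atom 13: C, bond orders sum to 4 (valence 4) → 0 H
  atom 14: C, bond orders sum to 4 (valence 4) → 0 H
  atom 15: F (halogen, monovalent) → 0 H
  atom 16: F (halogen, monovalent) → 0 H
  atom 17: F (halogen, monovalent) → 0 H
Totals → C:11, H:4, Br:2, F:3, I:1.
In Hill order: C11H4Br2F3I.

C11H4Br2F3I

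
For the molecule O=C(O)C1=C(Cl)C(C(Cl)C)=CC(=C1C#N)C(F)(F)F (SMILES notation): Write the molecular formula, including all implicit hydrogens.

Walk through each heavy atom and fill implicit hydrogens from standard valence (C 4, N 3, O 2, S 2, halogen 1):
  atom 1: O, bond orders sum to 2 (valence 2) → 0 H
  atom 2: C, bond orders sum to 4 (valence 4) → 0 H
  atom 3: O, bond orders sum to 1 (valence 2) → 1 H
  atom 4: C, bond orders sum to 4 (valence 4) → 0 H
  atom 5: C, bond orders sum to 4 (valence 4) → 0 H
  atom 6: Cl (halogen, monovalent) → 0 H
  atom 7: C, bond orders sum to 4 (valence 4) → 0 H
  atom 8: C, bond orders sum to 3 (valence 4) → 1 H
  atom 9: Cl (halogen, monovalent) → 0 H
  atom 10: C, bond orders sum to 1 (valence 4) → 3 H
  atom 11: C, bond orders sum to 3 (valence 4) → 1 H
  atom 12: C, bond orders sum to 4 (valence 4) → 0 H
  atom 13: C, bond orders sum to 4 (valence 4) → 0 H
  atom 14: C, bond orders sum to 4 (valence 4) → 0 H
  atom 15: N, bond orders sum to 3 (valence 3) → 0 H
  atom 16: C, bond orders sum to 4 (valence 4) → 0 H
  atom 17: F (halogen, monovalent) → 0 H
  atom 18: F (halogen, monovalent) → 0 H
  atom 19: F (halogen, monovalent) → 0 H
Totals → C:11, H:6, Cl:2, F:3, N:1, O:2.

C11H6Cl2F3NO2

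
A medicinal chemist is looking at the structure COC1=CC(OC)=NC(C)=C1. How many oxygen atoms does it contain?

2

Scan the SMILES for O atoms (remember two-letter symbols like Cl and Br are single atoms).
Oxygen count: 2.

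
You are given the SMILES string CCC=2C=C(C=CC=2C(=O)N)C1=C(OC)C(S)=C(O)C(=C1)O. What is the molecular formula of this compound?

Walk through each heavy atom and fill implicit hydrogens from standard valence (C 4, N 3, O 2, S 2, halogen 1):
  atom 1: C, bond orders sum to 1 (valence 4) → 3 H
  atom 2: C, bond orders sum to 2 (valence 4) → 2 H
  atom 3: C, bond orders sum to 4 (valence 4) → 0 H
  atom 4: C, bond orders sum to 3 (valence 4) → 1 H
  atom 5: C, bond orders sum to 4 (valence 4) → 0 H
  atom 6: C, bond orders sum to 3 (valence 4) → 1 H
  atom 7: C, bond orders sum to 3 (valence 4) → 1 H
  atom 8: C, bond orders sum to 4 (valence 4) → 0 H
  atom 9: C, bond orders sum to 4 (valence 4) → 0 H
  atom 10: O, bond orders sum to 2 (valence 2) → 0 H
  atom 11: N, bond orders sum to 1 (valence 3) → 2 H
  atom 12: C, bond orders sum to 4 (valence 4) → 0 H
  atom 13: C, bond orders sum to 4 (valence 4) → 0 H
  atom 14: O, bond orders sum to 2 (valence 2) → 0 H
  atom 15: C, bond orders sum to 1 (valence 4) → 3 H
  atom 16: C, bond orders sum to 4 (valence 4) → 0 H
  atom 17: S, bond orders sum to 1 (valence 2) → 1 H
  atom 18: C, bond orders sum to 4 (valence 4) → 0 H
  atom 19: O, bond orders sum to 1 (valence 2) → 1 H
  atom 20: C, bond orders sum to 4 (valence 4) → 0 H
  atom 21: C, bond orders sum to 3 (valence 4) → 1 H
  atom 22: O, bond orders sum to 1 (valence 2) → 1 H
Totals → C:16, H:17, N:1, O:4, S:1.
In Hill order: C16H17NO4S.

C16H17NO4S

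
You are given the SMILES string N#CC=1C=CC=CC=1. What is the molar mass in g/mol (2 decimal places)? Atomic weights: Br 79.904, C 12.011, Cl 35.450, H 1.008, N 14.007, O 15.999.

103.12 g/mol

First, the molecular formula is C7H5N (counting implicit H from valence).
  C: 7 × 12.011 = 84.077
  H: 5 × 1.008 = 5.040
  N: 1 × 14.007 = 14.007
Sum: 7×12.011 + 5×1.008 + 1×14.007 = 103.124 → 103.12 g/mol.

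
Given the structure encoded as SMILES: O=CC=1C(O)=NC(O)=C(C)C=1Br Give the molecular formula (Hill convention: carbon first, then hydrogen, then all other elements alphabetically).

C7H6BrNO3

Walk through each heavy atom and fill implicit hydrogens from standard valence (C 4, N 3, O 2, S 2, halogen 1):
  atom 1: O, bond orders sum to 2 (valence 2) → 0 H
  atom 2: C, bond orders sum to 3 (valence 4) → 1 H
  atom 3: C, bond orders sum to 4 (valence 4) → 0 H
  atom 4: C, bond orders sum to 4 (valence 4) → 0 H
  atom 5: O, bond orders sum to 1 (valence 2) → 1 H
  atom 6: N, bond orders sum to 3 (valence 3) → 0 H
  atom 7: C, bond orders sum to 4 (valence 4) → 0 H
  atom 8: O, bond orders sum to 1 (valence 2) → 1 H
  atom 9: C, bond orders sum to 4 (valence 4) → 0 H
  atom 10: C, bond orders sum to 1 (valence 4) → 3 H
  atom 11: C, bond orders sum to 4 (valence 4) → 0 H
  atom 12: Br (halogen, monovalent) → 0 H
Totals → C:7, H:6, Br:1, N:1, O:3.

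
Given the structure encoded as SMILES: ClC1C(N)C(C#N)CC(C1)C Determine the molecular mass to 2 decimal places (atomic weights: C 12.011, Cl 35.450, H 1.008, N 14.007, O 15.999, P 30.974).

172.66 g/mol

First, the molecular formula is C8H13ClN2 (counting implicit H from valence).
  C: 8 × 12.011 = 96.088
  Cl: 1 × 35.450 = 35.450
  H: 13 × 1.008 = 13.104
  N: 2 × 14.007 = 28.014
Sum: 8×12.011 + 1×35.450 + 13×1.008 + 2×14.007 = 172.656 → 172.66 g/mol.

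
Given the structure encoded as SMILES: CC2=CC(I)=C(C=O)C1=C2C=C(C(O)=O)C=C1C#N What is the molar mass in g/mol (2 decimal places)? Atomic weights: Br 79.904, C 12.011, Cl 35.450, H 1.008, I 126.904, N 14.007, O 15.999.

First, the molecular formula is C14H8INO3 (counting implicit H from valence).
  C: 14 × 12.011 = 168.154
  H: 8 × 1.008 = 8.064
  I: 1 × 126.904 = 126.904
  N: 1 × 14.007 = 14.007
  O: 3 × 15.999 = 47.997
Sum: 14×12.011 + 8×1.008 + 1×126.904 + 1×14.007 + 3×15.999 = 365.126 → 365.13 g/mol.

365.13 g/mol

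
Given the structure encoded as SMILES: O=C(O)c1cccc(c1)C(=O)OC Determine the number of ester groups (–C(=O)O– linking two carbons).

The ester motif appears at heavy-atom position 10 in the SMILES.
Other groups present: 1 carboxylic acid.
Ester count: 1.

1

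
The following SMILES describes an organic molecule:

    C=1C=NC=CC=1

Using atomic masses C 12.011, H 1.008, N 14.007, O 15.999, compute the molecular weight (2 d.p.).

79.10 g/mol

First, the molecular formula is C5H5N (counting implicit H from valence).
  C: 5 × 12.011 = 60.055
  H: 5 × 1.008 = 5.040
  N: 1 × 14.007 = 14.007
Sum: 5×12.011 + 5×1.008 + 1×14.007 = 79.102 → 79.10 g/mol.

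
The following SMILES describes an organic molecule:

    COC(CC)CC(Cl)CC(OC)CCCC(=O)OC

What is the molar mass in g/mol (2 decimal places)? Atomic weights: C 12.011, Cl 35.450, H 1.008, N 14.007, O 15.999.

First, the molecular formula is C14H27ClO4 (counting implicit H from valence).
  C: 14 × 12.011 = 168.154
  Cl: 1 × 35.450 = 35.450
  H: 27 × 1.008 = 27.216
  O: 4 × 15.999 = 63.996
Sum: 14×12.011 + 1×35.450 + 27×1.008 + 4×15.999 = 294.816 → 294.82 g/mol.

294.82 g/mol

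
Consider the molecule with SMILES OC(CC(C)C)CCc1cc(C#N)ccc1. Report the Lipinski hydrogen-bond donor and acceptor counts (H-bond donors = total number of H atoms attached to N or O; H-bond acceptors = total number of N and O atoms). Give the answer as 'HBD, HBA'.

1, 2

Donors: find every N or O and count the H atoms it carries.
  atom 1 (O): bond orders sum to 1 → 1 H
  atom 13 (N): bond orders sum to 3 → 0 H
Lipinski HBD = 1.
Acceptors: N atoms = 1, O atoms = 1 → HBA = 2.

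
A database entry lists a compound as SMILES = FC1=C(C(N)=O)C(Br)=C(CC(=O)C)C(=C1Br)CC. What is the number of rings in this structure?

In SMILES, each pair of matching ring-closure digits denotes one ring-closing bond; the number of such bonds equals the number of independent rings.
Ring-closure bonds here: 1.

1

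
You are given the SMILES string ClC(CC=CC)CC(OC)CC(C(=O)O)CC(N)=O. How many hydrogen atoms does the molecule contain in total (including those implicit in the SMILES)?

22

Walk through each heavy atom and fill implicit hydrogens from standard valence (C 4, N 3, O 2, S 2, halogen 1):
  atom 1: Cl (halogen, monovalent) → 0 H
  atom 2: C, bond orders sum to 3 (valence 4) → 1 H
  atom 3: C, bond orders sum to 2 (valence 4) → 2 H
  atom 4: C, bond orders sum to 3 (valence 4) → 1 H
  atom 5: C, bond orders sum to 3 (valence 4) → 1 H
  atom 6: C, bond orders sum to 1 (valence 4) → 3 H
  atom 7: C, bond orders sum to 2 (valence 4) → 2 H
  atom 8: C, bond orders sum to 3 (valence 4) → 1 H
  atom 9: O, bond orders sum to 2 (valence 2) → 0 H
  atom 10: C, bond orders sum to 1 (valence 4) → 3 H
  atom 11: C, bond orders sum to 2 (valence 4) → 2 H
  atom 12: C, bond orders sum to 3 (valence 4) → 1 H
  atom 13: C, bond orders sum to 4 (valence 4) → 0 H
  atom 14: O, bond orders sum to 2 (valence 2) → 0 H
  atom 15: O, bond orders sum to 1 (valence 2) → 1 H
  atom 16: C, bond orders sum to 2 (valence 4) → 2 H
  atom 17: C, bond orders sum to 4 (valence 4) → 0 H
  atom 18: N, bond orders sum to 1 (valence 3) → 2 H
  atom 19: O, bond orders sum to 2 (valence 2) → 0 H
Total hydrogens: 22.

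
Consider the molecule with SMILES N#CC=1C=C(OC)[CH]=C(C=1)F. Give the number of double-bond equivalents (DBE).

6

Molecular formula: C8H6FNO.
DoU = (2C + 2 + N − H − X) / 2, where X is the halogen count and O/S are ignored.
    = (2·8 + 2 + 1 − 6 − 1) / 2 = 12 / 2 = 6.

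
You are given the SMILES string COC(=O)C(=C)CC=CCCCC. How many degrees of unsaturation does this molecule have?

Molecular formula: C11H18O2.
DoU = (2C + 2 + N − H − X) / 2, where X is the halogen count and O/S are ignored.
    = (2·11 + 2 + 0 − 18 − 0) / 2 = 6 / 2 = 3.

3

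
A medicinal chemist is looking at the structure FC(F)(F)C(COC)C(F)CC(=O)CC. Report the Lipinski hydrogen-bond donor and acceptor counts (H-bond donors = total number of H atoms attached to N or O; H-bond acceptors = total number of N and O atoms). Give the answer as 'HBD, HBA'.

0, 2

Donors: find every N or O and count the H atoms it carries.
  atom 7 (O): bond orders sum to 2 → 0 H
  atom 13 (O): bond orders sum to 2 → 0 H
Lipinski HBD = 0.
Acceptors: N atoms = 0, O atoms = 2 → HBA = 2.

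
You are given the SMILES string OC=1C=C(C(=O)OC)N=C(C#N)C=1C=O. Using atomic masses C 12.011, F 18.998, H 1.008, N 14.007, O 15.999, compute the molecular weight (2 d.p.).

First, the molecular formula is C9H6N2O4 (counting implicit H from valence).
  C: 9 × 12.011 = 108.099
  H: 6 × 1.008 = 6.048
  N: 2 × 14.007 = 28.014
  O: 4 × 15.999 = 63.996
Sum: 9×12.011 + 6×1.008 + 2×14.007 + 4×15.999 = 206.157 → 206.16 g/mol.

206.16 g/mol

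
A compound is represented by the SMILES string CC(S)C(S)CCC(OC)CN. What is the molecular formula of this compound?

Walk through each heavy atom and fill implicit hydrogens from standard valence (C 4, N 3, O 2, S 2, halogen 1):
  atom 1: C, bond orders sum to 1 (valence 4) → 3 H
  atom 2: C, bond orders sum to 3 (valence 4) → 1 H
  atom 3: S, bond orders sum to 1 (valence 2) → 1 H
  atom 4: C, bond orders sum to 3 (valence 4) → 1 H
  atom 5: S, bond orders sum to 1 (valence 2) → 1 H
  atom 6: C, bond orders sum to 2 (valence 4) → 2 H
  atom 7: C, bond orders sum to 2 (valence 4) → 2 H
  atom 8: C, bond orders sum to 3 (valence 4) → 1 H
  atom 9: O, bond orders sum to 2 (valence 2) → 0 H
  atom 10: C, bond orders sum to 1 (valence 4) → 3 H
  atom 11: C, bond orders sum to 2 (valence 4) → 2 H
  atom 12: N, bond orders sum to 1 (valence 3) → 2 H
Totals → C:8, H:19, N:1, O:1, S:2.

C8H19NOS2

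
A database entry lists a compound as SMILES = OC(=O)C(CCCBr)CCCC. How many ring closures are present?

0

In SMILES, each pair of matching ring-closure digits denotes one ring-closing bond; the number of such bonds equals the number of independent rings.
Ring-closure bonds here: 0.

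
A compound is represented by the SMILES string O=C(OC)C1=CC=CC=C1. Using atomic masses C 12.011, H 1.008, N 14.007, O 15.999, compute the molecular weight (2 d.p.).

First, the molecular formula is C8H8O2 (counting implicit H from valence).
  C: 8 × 12.011 = 96.088
  H: 8 × 1.008 = 8.064
  O: 2 × 15.999 = 31.998
Sum: 8×12.011 + 8×1.008 + 2×15.999 = 136.150 → 136.15 g/mol.

136.15 g/mol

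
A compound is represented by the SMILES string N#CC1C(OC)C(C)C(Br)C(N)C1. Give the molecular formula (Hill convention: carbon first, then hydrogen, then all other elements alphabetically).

C9H15BrN2O

Walk through each heavy atom and fill implicit hydrogens from standard valence (C 4, N 3, O 2, S 2, halogen 1):
  atom 1: N, bond orders sum to 3 (valence 3) → 0 H
  atom 2: C, bond orders sum to 4 (valence 4) → 0 H
  atom 3: C, bond orders sum to 3 (valence 4) → 1 H
  atom 4: C, bond orders sum to 3 (valence 4) → 1 H
  atom 5: O, bond orders sum to 2 (valence 2) → 0 H
  atom 6: C, bond orders sum to 1 (valence 4) → 3 H
  atom 7: C, bond orders sum to 3 (valence 4) → 1 H
  atom 8: C, bond orders sum to 1 (valence 4) → 3 H
  atom 9: C, bond orders sum to 3 (valence 4) → 1 H
  atom 10: Br (halogen, monovalent) → 0 H
  atom 11: C, bond orders sum to 3 (valence 4) → 1 H
  atom 12: N, bond orders sum to 1 (valence 3) → 2 H
  atom 13: C, bond orders sum to 2 (valence 4) → 2 H
Totals → C:9, H:15, Br:1, N:2, O:1.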